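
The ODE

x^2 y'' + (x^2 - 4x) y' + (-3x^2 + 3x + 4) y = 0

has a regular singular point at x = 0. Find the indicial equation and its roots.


Divide by x^2 to reach normal form y'' + P_1(x) y' + P_2(x) y = 0 with P_1(x) = 1 - 4/x and P_2(x) = -3 + 3/x + 4/x^2.
x = 0 is a singular point because the y'-coefficient 1 - 4/x has a pole at x = 0 and the y-coefficient -3 + 3/x + 4/x^2 has a pole at x = 0.
It is a regular singular point because x P_1(x) = p(x) = x - 4 and x^2 P_2(x) = q(x) = -3x^2 + 3x + 4 are polynomials, hence analytic at x = 0.
p(0) = -4,  q(0) = 4.
Indicial equation: r(r-1) + p(0) r + q(0) = 0, i.e. r^2 + (p(0) - 1) r + q(0) = 0, i.e. r^2 - 5 r + 4 = 0.
Discriminant: (-5)^2 - 4(4) = 9, so r = (5 ± 3)/2.
Solving: r_1 = 4, r_2 = 1.

indicial: r^2 - 5 r + 4 = 0; roots r_1 = 4, r_2 = 1


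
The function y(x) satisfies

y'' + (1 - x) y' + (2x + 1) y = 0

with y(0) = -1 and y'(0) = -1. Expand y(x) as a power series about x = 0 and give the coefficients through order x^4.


Ansatz: y(x) = sum_{n>=0} a_n x^n, so y'(x) = sum_{n>=1} n a_n x^(n-1) and y''(x) = sum_{n>=2} n(n-1) a_n x^(n-2).
Substitute into P(x) y'' + Q(x) y' + R(x) y = 0 with P(x) = 1, Q(x) = 1 - x, R(x) = 2x + 1, and match powers of x.
Initial conditions: a_0 = -1, a_1 = -1.
Setting the coefficient of each power of x to zero and solving order by order (substituting the coefficients already found):
  x^0: 2 a_2 + a_1 + a_0 = 0  ->  2 a_2 = -a_1 - a_0 = 2  ->  a_2 = 1
  x^1: 6 a_3 + 2 a_2 + 2 a_0 = 0  ->  6 a_3 = -2 a_2 - 2 a_0 = 0  ->  a_3 = 0
  x^2: 12 a_4 + 3 a_3 - a_2 + 2 a_1 = 0  ->  12 a_4 = -3 a_3 + a_2 - 2 a_1 = 3  ->  a_4 = 1/4
Truncated series: y(x) = -1 - x + x^2 + (1/4) x^4 + O(x^5).

a_0 = -1; a_1 = -1; a_2 = 1; a_3 = 0; a_4 = 1/4


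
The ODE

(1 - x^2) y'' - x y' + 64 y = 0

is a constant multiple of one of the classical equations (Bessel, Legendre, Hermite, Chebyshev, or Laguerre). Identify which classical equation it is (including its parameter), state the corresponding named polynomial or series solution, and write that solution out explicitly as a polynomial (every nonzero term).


The equation is already in a standard form:  (1 - x^2) y'' - x y' + 64 y = 0.
This matches the Chebyshev equation (1 - x^2) y'' - x y' + n^2 y = 0 (note the -x y' term, not -2x y') with n^2 = 64, so n = 8; the polynomial solution is T_8(x).
With y = sum_k a_k x^k, matching x^k gives (k+2)(k+1) a_{k+2} = (k^2 - n^2) a_k = (k - 8)(k + 8) a_k. The right side vanishes at k = 8, so the series with the parity of 8 terminates at degree 8.
Standard normalization: leading coefficient of T_n is 2^(n-1), so a_8 = 2^7 = 128. Work downward with a_k = (k+1)(k+2) a_{k+2} / ((k - 8)(k + 8)):
  a_6 = (7)(8)(128) / ((6 - 8)(6 + 8)) = 7168/(-28) = -256
  a_4 = (5)(6)(-256) / ((4 - 8)(4 + 8)) = -7680/(-48) = 160
  a_2 = (3)(4)(160) / ((2 - 8)(2 + 8)) = 1920/(-60) = -32
  a_0 = (1)(2)(-32) / ((0 - 8)(0 + 8)) = -64/(-64) = 1
Hence T_8(x) = 128 x^8 - 256 x^6 + 160 x^4 - 32 x^2 + 1.

T_8(x); series = 128 x^8 - 256 x^6 + 160 x^4 - 32 x^2 + 1


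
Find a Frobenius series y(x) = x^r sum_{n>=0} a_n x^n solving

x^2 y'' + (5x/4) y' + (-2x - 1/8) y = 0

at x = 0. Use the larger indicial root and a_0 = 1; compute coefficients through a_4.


Write in Frobenius form y'' + (p(x)/x) y' + (q(x)/x^2) y = 0:
  p(x) = 5/4,  q(x) = -2x - 1/8.
Indicial equation: r(r-1) + (5/4) r + (-1/8) = 0 -> roots r_1 = 1/4, r_2 = -1/2.
Take r = r_1 = 1/4. Let y(x) = x^r sum_{n>=0} a_n x^n with a_0 = 1.
Substitute y = x^r sum a_n x^n and match x^{r+n}. The recurrence is
  D(n) a_n - 2 a_{n-1} = 0,  where D(n) = (r+n)(r+n-1) + (5/4)(r+n) + (-1/8).
  a_n = 2 / D(n) * a_{n-1}.
Since the indicial polynomial factors as (r - r_1)(r - r_2), D(n) = (r_1 + n - r_1)(r_1 + n - r_2) = n(n + 3/4).
Evaluating step by step (a_0 = 1):
  n = 1: D(1) = 1(1 + 3/4) = 7/4; numerator = 2(1) = 2; a_1 = (2)/(7/4) = 8/7
  n = 2: D(2) = 2(2 + 3/4) = 11/2; numerator = 2(8/7) = 16/7; a_2 = (16/7)/(11/2) = 32/77
  n = 3: D(3) = 3(3 + 3/4) = 45/4; numerator = 2(32/77) = 64/77; a_3 = (64/77)/(45/4) = 256/3465
  n = 4: D(4) = 4(4 + 3/4) = 19; numerator = 2(256/3465) = 512/3465; a_4 = (512/3465)/(19) = 512/65835

r = 1/4; a_0 = 1; a_1 = 8/7; a_2 = 32/77; a_3 = 256/3465; a_4 = 512/65835


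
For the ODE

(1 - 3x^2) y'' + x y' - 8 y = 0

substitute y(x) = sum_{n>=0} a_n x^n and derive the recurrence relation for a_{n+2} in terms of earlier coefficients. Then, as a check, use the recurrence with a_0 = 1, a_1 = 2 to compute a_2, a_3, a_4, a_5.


Substitute y = sum_n a_n x^n.
(1 - 3 x^2) y'' contributes (n+2)(n+1) a_{n+2} - 3 n(n-1) a_n at x^n.
x y'(x) contributes n a_n at x^n.
-8 y(x) contributes -8 a_n at x^n.
Matching x^n: (n+2)(n+1) a_{n+2} + (-3 n(n-1) + n - 8) a_n = 0.
Thus a_{n+2} = (3 n(n-1) - n + 8) / ((n+1)(n+2)) * a_n.

Check with a_0 = 1, a_1 = 2 (apply the recurrence for n = 0, 1, 2, 3): a_0 = 1, a_1 = 2, a_2 = 4, a_3 = 7/3, a_4 = 4, a_5 = 161/60.

a_(n+2) = (3 n(n-1) - n + 8) / ((n+1)(n+2)) * a_n; check: a_0 = 1, a_1 = 2, a_2 = 4, a_3 = 7/3, a_4 = 4, a_5 = 161/60


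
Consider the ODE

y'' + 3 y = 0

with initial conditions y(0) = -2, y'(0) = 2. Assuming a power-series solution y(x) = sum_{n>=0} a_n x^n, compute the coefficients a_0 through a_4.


Ansatz: y(x) = sum_{n>=0} a_n x^n, so y'(x) = sum_{n>=1} n a_n x^(n-1) and y''(x) = sum_{n>=2} n(n-1) a_n x^(n-2).
Substitute into P(x) y'' + Q(x) y' + R(x) y = 0 with P(x) = 1, Q(x) = 0, R(x) = 3, and match powers of x.
Initial conditions: a_0 = -2, a_1 = 2.
Setting the coefficient of each power of x to zero and solving order by order (substituting the coefficients already found):
  x^0: 2 a_2 + 3 a_0 = 0  ->  2 a_2 = -3 a_0 = 6  ->  a_2 = 3
  x^1: 6 a_3 + 3 a_1 = 0  ->  6 a_3 = -3 a_1 = -6  ->  a_3 = -1
  x^2: 12 a_4 + 3 a_2 = 0  ->  12 a_4 = -3 a_2 = -9  ->  a_4 = -3/4
Truncated series: y(x) = -2 + 2 x + 3 x^2 - x^3 - (3/4) x^4 + O(x^5).

a_0 = -2; a_1 = 2; a_2 = 3; a_3 = -1; a_4 = -3/4


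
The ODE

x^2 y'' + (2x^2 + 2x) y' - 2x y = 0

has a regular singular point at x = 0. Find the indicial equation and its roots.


Divide by x^2 to reach normal form y'' + P_1(x) y' + P_2(x) y = 0 with P_1(x) = 2 + 2/x and P_2(x) = -2/x.
x = 0 is a singular point because the y'-coefficient 2 + 2/x has a pole at x = 0 and the y-coefficient -2/x has a pole at x = 0.
It is a regular singular point because x P_1(x) = p(x) = 2x + 2 and x^2 P_2(x) = q(x) = -2x are polynomials, hence analytic at x = 0.
p(0) = 2,  q(0) = 0.
Indicial equation: r(r-1) + p(0) r + q(0) = 0, i.e. r^2 + (p(0) - 1) r + q(0) = 0, i.e. r^2 + 1 r = 0.
Discriminant: (1)^2 - 4(0) = 1, so r = (-1 ± 1)/2.
Solving: r_1 = 0, r_2 = -1.

indicial: r^2 + 1 r = 0; roots r_1 = 0, r_2 = -1


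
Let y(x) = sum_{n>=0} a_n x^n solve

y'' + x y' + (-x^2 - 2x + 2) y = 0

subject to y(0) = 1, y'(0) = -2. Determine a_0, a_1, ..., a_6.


Ansatz: y(x) = sum_{n>=0} a_n x^n, so y'(x) = sum_{n>=1} n a_n x^(n-1) and y''(x) = sum_{n>=2} n(n-1) a_n x^(n-2).
Substitute into P(x) y'' + Q(x) y' + R(x) y = 0 with P(x) = 1, Q(x) = x, R(x) = -x^2 - 2x + 2, and match powers of x.
Initial conditions: a_0 = 1, a_1 = -2.
Setting the coefficient of each power of x to zero and solving order by order (substituting the coefficients already found):
  x^0: 2 a_2 + 2 a_0 = 0  ->  2 a_2 = -2 a_0 = -2  ->  a_2 = -1
  x^1: 6 a_3 + 3 a_1 - 2 a_0 = 0  ->  6 a_3 = -3 a_1 + 2 a_0 = 8  ->  a_3 = 4/3
  x^2: 12 a_4 + 4 a_2 - 2 a_1 - a_0 = 0  ->  12 a_4 = -4 a_2 + 2 a_1 + a_0 = 1  ->  a_4 = 1/12
  x^3: 20 a_5 + 5 a_3 - 2 a_2 - a_1 = 0  ->  20 a_5 = -5 a_3 + 2 a_2 + a_1 = -32/3  ->  a_5 = -8/15
  x^4: 30 a_6 + 6 a_4 - 2 a_3 - a_2 = 0  ->  30 a_6 = -6 a_4 + 2 a_3 + a_2 = 7/6  ->  a_6 = 7/180
Truncated series: y(x) = 1 - 2 x - x^2 + (4/3) x^3 + (1/12) x^4 - (8/15) x^5 + (7/180) x^6 + O(x^7).

a_0 = 1; a_1 = -2; a_2 = -1; a_3 = 4/3; a_4 = 1/12; a_5 = -8/15; a_6 = 7/180


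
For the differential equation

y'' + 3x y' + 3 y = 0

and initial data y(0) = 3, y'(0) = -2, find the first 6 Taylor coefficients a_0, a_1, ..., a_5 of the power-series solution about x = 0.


Ansatz: y(x) = sum_{n>=0} a_n x^n, so y'(x) = sum_{n>=1} n a_n x^(n-1) and y''(x) = sum_{n>=2} n(n-1) a_n x^(n-2).
Substitute into P(x) y'' + Q(x) y' + R(x) y = 0 with P(x) = 1, Q(x) = 3x, R(x) = 3, and match powers of x.
Initial conditions: a_0 = 3, a_1 = -2.
Setting the coefficient of each power of x to zero and solving order by order (substituting the coefficients already found):
  x^0: 2 a_2 + 3 a_0 = 0  ->  2 a_2 = -3 a_0 = -9  ->  a_2 = -9/2
  x^1: 6 a_3 + 6 a_1 = 0  ->  6 a_3 = -6 a_1 = 12  ->  a_3 = 2
  x^2: 12 a_4 + 9 a_2 = 0  ->  12 a_4 = -9 a_2 = 81/2  ->  a_4 = 27/8
  x^3: 20 a_5 + 12 a_3 = 0  ->  20 a_5 = -12 a_3 = -24  ->  a_5 = -6/5
Truncated series: y(x) = 3 - 2 x - (9/2) x^2 + 2 x^3 + (27/8) x^4 - (6/5) x^5 + O(x^6).

a_0 = 3; a_1 = -2; a_2 = -9/2; a_3 = 2; a_4 = 27/8; a_5 = -6/5


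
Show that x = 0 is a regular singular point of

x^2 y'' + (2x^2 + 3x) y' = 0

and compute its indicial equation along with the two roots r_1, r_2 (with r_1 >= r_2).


Divide by x^2 to reach normal form y'' + P_1(x) y' + P_2(x) y = 0 with P_1(x) = 2 + 3/x and P_2(x) = 0.
x = 0 is a singular point because the y'-coefficient 2 + 3/x has a pole at x = 0.
It is a regular singular point because x P_1(x) = p(x) = 2x + 3 and x^2 P_2(x) = q(x) = 0 are polynomials, hence analytic at x = 0.
p(0) = 3,  q(0) = 0.
Indicial equation: r(r-1) + p(0) r + q(0) = 0, i.e. r^2 + (p(0) - 1) r + q(0) = 0, i.e. r^2 + 2 r = 0.
Discriminant: (2)^2 - 4(0) = 4, so r = (-2 ± 2)/2.
Solving: r_1 = 0, r_2 = -2.

indicial: r^2 + 2 r = 0; roots r_1 = 0, r_2 = -2


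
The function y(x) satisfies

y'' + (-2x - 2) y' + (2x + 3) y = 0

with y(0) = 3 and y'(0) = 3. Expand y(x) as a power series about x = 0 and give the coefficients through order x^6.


Ansatz: y(x) = sum_{n>=0} a_n x^n, so y'(x) = sum_{n>=1} n a_n x^(n-1) and y''(x) = sum_{n>=2} n(n-1) a_n x^(n-2).
Substitute into P(x) y'' + Q(x) y' + R(x) y = 0 with P(x) = 1, Q(x) = -2x - 2, R(x) = 2x + 3, and match powers of x.
Initial conditions: a_0 = 3, a_1 = 3.
Setting the coefficient of each power of x to zero and solving order by order (substituting the coefficients already found):
  x^0: 2 a_2 - 2 a_1 + 3 a_0 = 0  ->  2 a_2 = 2 a_1 - 3 a_0 = -3  ->  a_2 = -3/2
  x^1: 6 a_3 - 4 a_2 + a_1 + 2 a_0 = 0  ->  6 a_3 = 4 a_2 - a_1 - 2 a_0 = -15  ->  a_3 = -5/2
  x^2: 12 a_4 - 6 a_3 - a_2 + 2 a_1 = 0  ->  12 a_4 = 6 a_3 + a_2 - 2 a_1 = -45/2  ->  a_4 = -15/8
  x^3: 20 a_5 - 8 a_4 - 3 a_3 + 2 a_2 = 0  ->  20 a_5 = 8 a_4 + 3 a_3 - 2 a_2 = -39/2  ->  a_5 = -39/40
  x^4: 30 a_6 - 10 a_5 - 5 a_4 + 2 a_3 = 0  ->  30 a_6 = 10 a_5 + 5 a_4 - 2 a_3 = -113/8  ->  a_6 = -113/240
Truncated series: y(x) = 3 + 3 x - (3/2) x^2 - (5/2) x^3 - (15/8) x^4 - (39/40) x^5 - (113/240) x^6 + O(x^7).

a_0 = 3; a_1 = 3; a_2 = -3/2; a_3 = -5/2; a_4 = -15/8; a_5 = -39/40; a_6 = -113/240


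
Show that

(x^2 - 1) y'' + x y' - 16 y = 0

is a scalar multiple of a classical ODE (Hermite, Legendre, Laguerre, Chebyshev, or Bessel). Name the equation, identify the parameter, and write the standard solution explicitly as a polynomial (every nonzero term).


All three coefficients share the factor -1; dividing through by -1 gives  (1 - x^2) y'' - x y' + 16 y = 0.
This matches the Chebyshev equation (1 - x^2) y'' - x y' + n^2 y = 0 (note the -x y' term, not -2x y') with n^2 = 16, so n = 4; the polynomial solution is T_4(x).
With y = sum_k a_k x^k, matching x^k gives (k+2)(k+1) a_{k+2} = (k^2 - n^2) a_k = (k - 4)(k + 4) a_k. The right side vanishes at k = 4, so the series with the parity of 4 terminates at degree 4.
Standard normalization: leading coefficient of T_n is 2^(n-1), so a_4 = 2^3 = 8. Work downward with a_k = (k+1)(k+2) a_{k+2} / ((k - 4)(k + 4)):
  a_2 = (3)(4)(8) / ((2 - 4)(2 + 4)) = 96/(-12) = -8
  a_0 = (1)(2)(-8) / ((0 - 4)(0 + 4)) = -16/(-16) = 1
Hence T_4(x) = 8 x^4 - 8 x^2 + 1.

T_4(x); series = 8 x^4 - 8 x^2 + 1


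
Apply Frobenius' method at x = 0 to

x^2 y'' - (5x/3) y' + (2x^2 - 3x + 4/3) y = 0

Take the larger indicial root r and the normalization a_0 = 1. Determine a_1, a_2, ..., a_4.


Write in Frobenius form y'' + (p(x)/x) y' + (q(x)/x^2) y = 0:
  p(x) = -5/3,  q(x) = 2x^2 - 3x + 4/3.
Indicial equation: r(r-1) + (-5/3) r + (4/3) = 0 -> roots r_1 = 2, r_2 = 2/3.
Take r = r_1 = 2. Let y(x) = x^r sum_{n>=0} a_n x^n with a_0 = 1.
Substitute y = x^r sum a_n x^n and match x^{r+n}. The recurrence is
  D(n) a_n - 3 a_{n-1} + 2 a_{n-2} = 0,  where D(n) = (r+n)(r+n-1) + (-5/3)(r+n) + (4/3).
  a_n = [3 a_{n-1} - 2 a_{n-2}] / D(n).
Since the indicial polynomial factors as (r - r_1)(r - r_2), D(n) = (r_1 + n - r_1)(r_1 + n - r_2) = n(n + 4/3).
Evaluating step by step (a_0 = 1):
  n = 1: D(1) = 1(1 + 4/3) = 7/3; numerator = 3(1) = 3; a_1 = (3)/(7/3) = 9/7
  n = 2: D(2) = 2(2 + 4/3) = 20/3; numerator = 3(9/7) - 2(1) = 13/7; a_2 = (13/7)/(20/3) = 39/140
  n = 3: D(3) = 3(3 + 4/3) = 13; numerator = 3(39/140) - 2(9/7) = -243/140; a_3 = (-243/140)/(13) = -243/1820
  n = 4: D(4) = 4(4 + 4/3) = 64/3; numerator = 3(-243/1820) - 2(39/140) = -249/260; a_4 = (-249/260)/(64/3) = -747/16640

r = 2; a_0 = 1; a_1 = 9/7; a_2 = 39/140; a_3 = -243/1820; a_4 = -747/16640


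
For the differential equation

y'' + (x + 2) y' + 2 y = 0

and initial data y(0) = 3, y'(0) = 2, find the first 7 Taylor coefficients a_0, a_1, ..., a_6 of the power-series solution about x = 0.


Ansatz: y(x) = sum_{n>=0} a_n x^n, so y'(x) = sum_{n>=1} n a_n x^(n-1) and y''(x) = sum_{n>=2} n(n-1) a_n x^(n-2).
Substitute into P(x) y'' + Q(x) y' + R(x) y = 0 with P(x) = 1, Q(x) = x + 2, R(x) = 2, and match powers of x.
Initial conditions: a_0 = 3, a_1 = 2.
Setting the coefficient of each power of x to zero and solving order by order (substituting the coefficients already found):
  x^0: 2 a_2 + 2 a_1 + 2 a_0 = 0  ->  2 a_2 = -2 a_1 - 2 a_0 = -10  ->  a_2 = -5
  x^1: 6 a_3 + 4 a_2 + 3 a_1 = 0  ->  6 a_3 = -4 a_2 - 3 a_1 = 14  ->  a_3 = 7/3
  x^2: 12 a_4 + 6 a_3 + 4 a_2 = 0  ->  12 a_4 = -6 a_3 - 4 a_2 = 6  ->  a_4 = 1/2
  x^3: 20 a_5 + 8 a_4 + 5 a_3 = 0  ->  20 a_5 = -8 a_4 - 5 a_3 = -47/3  ->  a_5 = -47/60
  x^4: 30 a_6 + 10 a_5 + 6 a_4 = 0  ->  30 a_6 = -10 a_5 - 6 a_4 = 29/6  ->  a_6 = 29/180
Truncated series: y(x) = 3 + 2 x - 5 x^2 + (7/3) x^3 + (1/2) x^4 - (47/60) x^5 + (29/180) x^6 + O(x^7).

a_0 = 3; a_1 = 2; a_2 = -5; a_3 = 7/3; a_4 = 1/2; a_5 = -47/60; a_6 = 29/180


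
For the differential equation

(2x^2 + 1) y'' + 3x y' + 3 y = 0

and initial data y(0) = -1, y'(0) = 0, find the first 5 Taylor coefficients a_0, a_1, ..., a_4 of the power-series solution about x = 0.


Ansatz: y(x) = sum_{n>=0} a_n x^n, so y'(x) = sum_{n>=1} n a_n x^(n-1) and y''(x) = sum_{n>=2} n(n-1) a_n x^(n-2).
Substitute into P(x) y'' + Q(x) y' + R(x) y = 0 with P(x) = 2x^2 + 1, Q(x) = 3x, R(x) = 3, and match powers of x.
Initial conditions: a_0 = -1, a_1 = 0.
Setting the coefficient of each power of x to zero and solving order by order (substituting the coefficients already found):
  x^0: 2 a_2 + 3 a_0 = 0  ->  2 a_2 = -3 a_0 = 3  ->  a_2 = 3/2
  x^1: 6 a_3 + 6 a_1 = 0  ->  6 a_3 = -6 a_1 = 0  ->  a_3 = 0
  x^2: 12 a_4 + 13 a_2 = 0  ->  12 a_4 = -13 a_2 = -39/2  ->  a_4 = -13/8
Truncated series: y(x) = -1 + (3/2) x^2 - (13/8) x^4 + O(x^5).

a_0 = -1; a_1 = 0; a_2 = 3/2; a_3 = 0; a_4 = -13/8


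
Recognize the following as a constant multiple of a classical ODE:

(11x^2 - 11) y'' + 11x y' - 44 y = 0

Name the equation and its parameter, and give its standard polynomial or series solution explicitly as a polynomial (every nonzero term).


All three coefficients share the factor -11; dividing through by -11 gives  (1 - x^2) y'' - x y' + 4 y = 0.
This matches the Chebyshev equation (1 - x^2) y'' - x y' + n^2 y = 0 (note the -x y' term, not -2x y') with n^2 = 4, so n = 2; the polynomial solution is T_2(x).
With y = sum_k a_k x^k, matching x^k gives (k+2)(k+1) a_{k+2} = (k^2 - n^2) a_k = (k - 2)(k + 2) a_k. The right side vanishes at k = 2, so the series with the parity of 2 terminates at degree 2.
Standard normalization: leading coefficient of T_n is 2^(n-1), so a_2 = 2^1 = 2. Work downward with a_k = (k+1)(k+2) a_{k+2} / ((k - 2)(k + 2)):
  a_0 = (1)(2)(2) / ((0 - 2)(0 + 2)) = 4/(-4) = -1
Hence T_2(x) = 2 x^2 - 1.

T_2(x); series = 2 x^2 - 1


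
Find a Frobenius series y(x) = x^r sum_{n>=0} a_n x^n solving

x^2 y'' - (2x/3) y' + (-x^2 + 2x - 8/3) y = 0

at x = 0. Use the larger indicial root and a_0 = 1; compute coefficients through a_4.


Write in Frobenius form y'' + (p(x)/x) y' + (q(x)/x^2) y = 0:
  p(x) = -2/3,  q(x) = -x^2 + 2x - 8/3.
Indicial equation: r(r-1) + (-2/3) r + (-8/3) = 0 -> roots r_1 = 8/3, r_2 = -1.
Take r = r_1 = 8/3. Let y(x) = x^r sum_{n>=0} a_n x^n with a_0 = 1.
Substitute y = x^r sum a_n x^n and match x^{r+n}. The recurrence is
  D(n) a_n + 2 a_{n-1} - 1 a_{n-2} = 0,  where D(n) = (r+n)(r+n-1) + (-2/3)(r+n) + (-8/3).
  a_n = [-2 a_{n-1} + 1 a_{n-2}] / D(n).
Since the indicial polynomial factors as (r - r_1)(r - r_2), D(n) = (r_1 + n - r_1)(r_1 + n - r_2) = n(n + 11/3).
Evaluating step by step (a_0 = 1):
  n = 1: D(1) = 1(1 + 11/3) = 14/3; numerator = -2(1) = -2; a_1 = (-2)/(14/3) = -3/7
  n = 2: D(2) = 2(2 + 11/3) = 34/3; numerator = -2(-3/7) + 1(1) = 13/7; a_2 = (13/7)/(34/3) = 39/238
  n = 3: D(3) = 3(3 + 11/3) = 20; numerator = -2(39/238) + 1(-3/7) = -90/119; a_3 = (-90/119)/(20) = -9/238
  n = 4: D(4) = 4(4 + 11/3) = 92/3; numerator = -2(-9/238) + 1(39/238) = 57/238; a_4 = (57/238)/(92/3) = 171/21896

r = 8/3; a_0 = 1; a_1 = -3/7; a_2 = 39/238; a_3 = -9/238; a_4 = 171/21896


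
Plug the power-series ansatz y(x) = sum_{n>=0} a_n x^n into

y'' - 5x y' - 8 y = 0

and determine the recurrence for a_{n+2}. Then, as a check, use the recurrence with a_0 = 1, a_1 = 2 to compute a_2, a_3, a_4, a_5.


Substitute y = sum_n a_n x^n.
y''(x) has coefficient (n+2)(n+1) a_{n+2} at x^n;
-5 x y'(x) has coefficient -5 n a_n at x^n (shift);
-8 y(x) has coefficient -8 a_n at x^n.
Matching x^n: (n+2)(n+1) a_{n+2} + (-5n - 8) a_n = 0.
Thus a_{n+2} = (5n + 8) / ((n+1)(n+2)) * a_n.

Check with a_0 = 1, a_1 = 2 (apply the recurrence for n = 0, 1, 2, 3): a_0 = 1, a_1 = 2, a_2 = 4, a_3 = 13/3, a_4 = 6, a_5 = 299/60.

a_(n+2) = (5n + 8) / ((n+1)(n+2)) * a_n; check: a_0 = 1, a_1 = 2, a_2 = 4, a_3 = 13/3, a_4 = 6, a_5 = 299/60


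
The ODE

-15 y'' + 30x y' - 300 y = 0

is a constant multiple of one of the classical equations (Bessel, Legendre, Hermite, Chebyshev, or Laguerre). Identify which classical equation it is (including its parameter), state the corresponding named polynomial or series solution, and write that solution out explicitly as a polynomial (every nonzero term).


All three coefficients share the factor -15; dividing through by -15 gives  y'' - 2x y' + 20 y = 0.
This matches the Hermite equation y'' - 2x y' + 2n y = 0 with 2n = 20, so n = 10; the polynomial solution is H_10(x).
With y = sum_k a_k x^k, matching x^k gives (k+2)(k+1) a_{k+2} = 2(k - n) a_k = 2(k - 10) a_k. The right side vanishes at k = 10, so the series with the parity of 10 terminates at degree 10.
Standard normalization: leading coefficient of H_n is 2^n, so a_10 = 2^10 = 1024. Work downward with a_k = (k+1)(k+2) a_{k+2} / (2(k - n)):
  a_8 = (9)(10)(1024) / (2(8 - 10)) = 92160/(-4) = -23040
  a_6 = (7)(8)(-23040) / (2(6 - 10)) = -1290240/(-8) = 161280
  a_4 = (5)(6)(161280) / (2(4 - 10)) = 4838400/(-12) = -403200
  a_2 = (3)(4)(-403200) / (2(2 - 10)) = -4838400/(-16) = 302400
  a_0 = (1)(2)(302400) / (2(0 - 10)) = 604800/(-20) = -30240
Hence H_10(x) = 1024 x^10 - 23040 x^8 + 161280 x^6 - 403200 x^4 + 302400 x^2 - 30240.

H_10(x); series = 1024 x^10 - 23040 x^8 + 161280 x^6 - 403200 x^4 + 302400 x^2 - 30240


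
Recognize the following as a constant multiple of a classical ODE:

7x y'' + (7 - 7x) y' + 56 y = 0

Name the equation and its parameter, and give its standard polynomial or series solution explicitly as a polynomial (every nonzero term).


All three coefficients share the factor 7; dividing through by 7 gives  x y'' + (1 - x) y' + 8 y = 0.
This matches the Laguerre equation x y'' + (1 - x) y' + n y = 0 with n = 8; the polynomial solution is L_8(x).
With y = sum_k a_k x^k, matching x^k gives (k+1)k a_{k+1} + (k+1) a_{k+1} - k a_k + n a_k = 0, i.e. (k+1)^2 a_{k+1} = (k - n) a_k = (k - 8) a_k. The right side vanishes at k = 8, so the series terminates at degree 8.
Standard normalization L_n(0) = 1 gives a_0 = 1. Work upward with a_{k+1} = (k - 8) a_k / (k+1)^2:
  a_1 = (0 - 8)(1) / 1^2 = -8/1 = -8
  a_2 = (1 - 8)(-8) / 2^2 = 56/4 = 14
  a_3 = (2 - 8)(14) / 3^2 = -84/9 = -28/3
  a_4 = (3 - 8)(-28/3) / 4^2 = (140/3)/16 = 35/12
  a_5 = (4 - 8)(35/12) / 5^2 = (-35/3)/25 = -7/15
  a_6 = (5 - 8)(-7/15) / 6^2 = (7/5)/36 = 7/180
  a_7 = (6 - 8)(7/180) / 7^2 = (-7/90)/49 = -1/630
  a_8 = (7 - 8)(-1/630) / 8^2 = (1/630)/64 = 1/40320
Hence L_8(x) = x^8/40320 - x^7/630 + 7 x^6/180 - 7 x^5/15 + 35 x^4/12 - 28 x^3/3 + 14 x^2 - 8 x + 1.

L_8(x); series = x^8/40320 - x^7/630 + 7 x^6/180 - 7 x^5/15 + 35 x^4/12 - 28 x^3/3 + 14 x^2 - 8 x + 1


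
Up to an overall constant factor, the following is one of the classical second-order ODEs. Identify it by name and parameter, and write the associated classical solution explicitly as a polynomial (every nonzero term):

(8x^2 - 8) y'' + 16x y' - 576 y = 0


All three coefficients share the factor -8; dividing through by -8 gives  (1 - x^2) y'' - 2x y' + 72 y = 0.
This matches the Legendre equation (1 - x^2) y'' - 2x y' + n(n+1) y = 0 (note the -2x y' term) with n(n+1) = 72, so n = 8; the polynomial solution is P_8(x).
With y = sum_k a_k x^k, matching x^k gives (k+2)(k+1) a_{k+2} = [k(k+1) - n(n+1)] a_k = (k - 8)(k + 9) a_k. The right side vanishes at k = 8, so the series with the parity of 8 terminates at degree 8.
Standard normalization (P_n(1) = 1): leading coefficient (2n)!/(2^n (n!)^2) = 20922789888000/(256*1625702400) = 6435/128, so a_8 = 6435/128. Work downward with a_k = (k+1)(k+2) a_{k+2} / ((k - 8)(k + 9)):
  a_6 = (7)(8)(6435/128) / ((6 - 8)(6 + 9)) = (45045/16)/(-30) = -3003/32
  a_4 = (5)(6)(-3003/32) / ((4 - 8)(4 + 9)) = (-45045/16)/(-52) = 3465/64
  a_2 = (3)(4)(3465/64) / ((2 - 8)(2 + 9)) = (10395/16)/(-66) = -315/32
  a_0 = (1)(2)(-315/32) / ((0 - 8)(0 + 9)) = (-315/16)/(-72) = 35/128
Hence P_8(x) = 6435 x^8/128 - 3003 x^6/32 + 3465 x^4/64 - 315 x^2/32 + 35/128.

P_8(x); series = 6435 x^8/128 - 3003 x^6/32 + 3465 x^4/64 - 315 x^2/32 + 35/128


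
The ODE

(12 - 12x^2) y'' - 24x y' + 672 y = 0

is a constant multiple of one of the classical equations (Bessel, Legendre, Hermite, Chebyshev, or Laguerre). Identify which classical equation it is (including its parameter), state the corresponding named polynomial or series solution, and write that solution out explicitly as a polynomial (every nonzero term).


All three coefficients share the factor 12; dividing through by 12 gives  (1 - x^2) y'' - 2x y' + 56 y = 0.
This matches the Legendre equation (1 - x^2) y'' - 2x y' + n(n+1) y = 0 (note the -2x y' term) with n(n+1) = 56, so n = 7; the polynomial solution is P_7(x).
With y = sum_k a_k x^k, matching x^k gives (k+2)(k+1) a_{k+2} = [k(k+1) - n(n+1)] a_k = (k - 7)(k + 8) a_k. The right side vanishes at k = 7, so the series with the parity of 7 terminates at degree 7.
Standard normalization (P_n(1) = 1): leading coefficient (2n)!/(2^n (n!)^2) = 87178291200/(128*25401600) = 429/16, so a_7 = 429/16. Work downward with a_k = (k+1)(k+2) a_{k+2} / ((k - 7)(k + 8)):
  a_5 = (6)(7)(429/16) / ((5 - 7)(5 + 8)) = (9009/8)/(-26) = -693/16
  a_3 = (4)(5)(-693/16) / ((3 - 7)(3 + 8)) = (-3465/4)/(-44) = 315/16
  a_1 = (2)(3)(315/16) / ((1 - 7)(1 + 8)) = (945/8)/(-54) = -35/16
Hence P_7(x) = 429 x^7/16 - 693 x^5/16 + 315 x^3/16 - 35 x/16.

P_7(x); series = 429 x^7/16 - 693 x^5/16 + 315 x^3/16 - 35 x/16


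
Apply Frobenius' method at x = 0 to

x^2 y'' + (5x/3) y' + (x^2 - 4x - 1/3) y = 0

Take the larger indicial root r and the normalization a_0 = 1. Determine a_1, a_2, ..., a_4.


Write in Frobenius form y'' + (p(x)/x) y' + (q(x)/x^2) y = 0:
  p(x) = 5/3,  q(x) = x^2 - 4x - 1/3.
Indicial equation: r(r-1) + (5/3) r + (-1/3) = 0 -> roots r_1 = 1/3, r_2 = -1.
Take r = r_1 = 1/3. Let y(x) = x^r sum_{n>=0} a_n x^n with a_0 = 1.
Substitute y = x^r sum a_n x^n and match x^{r+n}. The recurrence is
  D(n) a_n - 4 a_{n-1} + 1 a_{n-2} = 0,  where D(n) = (r+n)(r+n-1) + (5/3)(r+n) + (-1/3).
  a_n = [4 a_{n-1} - 1 a_{n-2}] / D(n).
Since the indicial polynomial factors as (r - r_1)(r - r_2), D(n) = (r_1 + n - r_1)(r_1 + n - r_2) = n(n + 4/3).
Evaluating step by step (a_0 = 1):
  n = 1: D(1) = 1(1 + 4/3) = 7/3; numerator = 4(1) = 4; a_1 = (4)/(7/3) = 12/7
  n = 2: D(2) = 2(2 + 4/3) = 20/3; numerator = 4(12/7) - 1(1) = 41/7; a_2 = (41/7)/(20/3) = 123/140
  n = 3: D(3) = 3(3 + 4/3) = 13; numerator = 4(123/140) - 1(12/7) = 9/5; a_3 = (9/5)/(13) = 9/65
  n = 4: D(4) = 4(4 + 4/3) = 64/3; numerator = 4(9/65) - 1(123/140) = -591/1820; a_4 = (-591/1820)/(64/3) = -1773/116480

r = 1/3; a_0 = 1; a_1 = 12/7; a_2 = 123/140; a_3 = 9/65; a_4 = -1773/116480


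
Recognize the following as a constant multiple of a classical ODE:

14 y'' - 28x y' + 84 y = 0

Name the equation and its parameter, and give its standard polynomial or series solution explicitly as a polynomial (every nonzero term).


All three coefficients share the factor 14; dividing through by 14 gives  y'' - 2x y' + 6 y = 0.
This matches the Hermite equation y'' - 2x y' + 2n y = 0 with 2n = 6, so n = 3; the polynomial solution is H_3(x).
With y = sum_k a_k x^k, matching x^k gives (k+2)(k+1) a_{k+2} = 2(k - n) a_k = 2(k - 3) a_k. The right side vanishes at k = 3, so the series with the parity of 3 terminates at degree 3.
Standard normalization: leading coefficient of H_n is 2^n, so a_3 = 2^3 = 8. Work downward with a_k = (k+1)(k+2) a_{k+2} / (2(k - n)):
  a_1 = (2)(3)(8) / (2(1 - 3)) = 48/(-4) = -12
Hence H_3(x) = 8 x^3 - 12 x.

H_3(x); series = 8 x^3 - 12 x


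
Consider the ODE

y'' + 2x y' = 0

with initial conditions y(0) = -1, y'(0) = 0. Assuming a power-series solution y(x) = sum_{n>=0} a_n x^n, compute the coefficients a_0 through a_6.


Ansatz: y(x) = sum_{n>=0} a_n x^n, so y'(x) = sum_{n>=1} n a_n x^(n-1) and y''(x) = sum_{n>=2} n(n-1) a_n x^(n-2).
Substitute into P(x) y'' + Q(x) y' + R(x) y = 0 with P(x) = 1, Q(x) = 2x, R(x) = 0, and match powers of x.
Initial conditions: a_0 = -1, a_1 = 0.
Setting the coefficient of each power of x to zero and solving order by order (substituting the coefficients already found):
  x^0: 2 a_2 = 0  ->  a_2 = 0
  x^1: 6 a_3 + 2 a_1 = 0  ->  6 a_3 = -2 a_1 = 0  ->  a_3 = 0
  x^2: 12 a_4 + 4 a_2 = 0  ->  12 a_4 = -4 a_2 = 0  ->  a_4 = 0
  x^3: 20 a_5 + 6 a_3 = 0  ->  20 a_5 = -6 a_3 = 0  ->  a_5 = 0
  x^4: 30 a_6 + 8 a_4 = 0  ->  30 a_6 = -8 a_4 = 0  ->  a_6 = 0
Truncated series: y(x) = -1 + O(x^7).

a_0 = -1; a_1 = 0; a_2 = 0; a_3 = 0; a_4 = 0; a_5 = 0; a_6 = 0


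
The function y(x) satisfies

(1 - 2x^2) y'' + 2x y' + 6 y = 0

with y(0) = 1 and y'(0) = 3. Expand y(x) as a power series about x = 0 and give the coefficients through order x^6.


Ansatz: y(x) = sum_{n>=0} a_n x^n, so y'(x) = sum_{n>=1} n a_n x^(n-1) and y''(x) = sum_{n>=2} n(n-1) a_n x^(n-2).
Substitute into P(x) y'' + Q(x) y' + R(x) y = 0 with P(x) = 1 - 2x^2, Q(x) = 2x, R(x) = 6, and match powers of x.
Initial conditions: a_0 = 1, a_1 = 3.
Setting the coefficient of each power of x to zero and solving order by order (substituting the coefficients already found):
  x^0: 2 a_2 + 6 a_0 = 0  ->  2 a_2 = -6 a_0 = -6  ->  a_2 = -3
  x^1: 6 a_3 + 8 a_1 = 0  ->  6 a_3 = -8 a_1 = -24  ->  a_3 = -4
  x^2: 12 a_4 + 6 a_2 = 0  ->  12 a_4 = -6 a_2 = 18  ->  a_4 = 3/2
  x^3: 20 a_5 = 0  ->  a_5 = 0
  x^4: 30 a_6 - 10 a_4 = 0  ->  30 a_6 = 10 a_4 = 15  ->  a_6 = 1/2
Truncated series: y(x) = 1 + 3 x - 3 x^2 - 4 x^3 + (3/2) x^4 + (1/2) x^6 + O(x^7).

a_0 = 1; a_1 = 3; a_2 = -3; a_3 = -4; a_4 = 3/2; a_5 = 0; a_6 = 1/2


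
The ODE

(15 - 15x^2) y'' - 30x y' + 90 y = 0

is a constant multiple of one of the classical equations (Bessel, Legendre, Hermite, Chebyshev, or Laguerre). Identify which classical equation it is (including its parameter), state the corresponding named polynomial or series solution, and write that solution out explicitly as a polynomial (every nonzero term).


All three coefficients share the factor 15; dividing through by 15 gives  (1 - x^2) y'' - 2x y' + 6 y = 0.
This matches the Legendre equation (1 - x^2) y'' - 2x y' + n(n+1) y = 0 (note the -2x y' term) with n(n+1) = 6, so n = 2; the polynomial solution is P_2(x).
With y = sum_k a_k x^k, matching x^k gives (k+2)(k+1) a_{k+2} = [k(k+1) - n(n+1)] a_k = (k - 2)(k + 3) a_k. The right side vanishes at k = 2, so the series with the parity of 2 terminates at degree 2.
Standard normalization (P_n(1) = 1): leading coefficient (2n)!/(2^n (n!)^2) = 24/(4*4) = 3/2, so a_2 = 3/2. Work downward with a_k = (k+1)(k+2) a_{k+2} / ((k - 2)(k + 3)):
  a_0 = (1)(2)(3/2) / ((0 - 2)(0 + 3)) = 3/(-6) = -1/2
Hence P_2(x) = 3 x^2/2 - 1/2.

P_2(x); series = 3 x^2/2 - 1/2


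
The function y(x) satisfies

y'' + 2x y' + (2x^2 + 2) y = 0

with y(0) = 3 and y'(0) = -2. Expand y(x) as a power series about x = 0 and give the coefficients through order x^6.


Ansatz: y(x) = sum_{n>=0} a_n x^n, so y'(x) = sum_{n>=1} n a_n x^(n-1) and y''(x) = sum_{n>=2} n(n-1) a_n x^(n-2).
Substitute into P(x) y'' + Q(x) y' + R(x) y = 0 with P(x) = 1, Q(x) = 2x, R(x) = 2x^2 + 2, and match powers of x.
Initial conditions: a_0 = 3, a_1 = -2.
Setting the coefficient of each power of x to zero and solving order by order (substituting the coefficients already found):
  x^0: 2 a_2 + 2 a_0 = 0  ->  2 a_2 = -2 a_0 = -6  ->  a_2 = -3
  x^1: 6 a_3 + 4 a_1 = 0  ->  6 a_3 = -4 a_1 = 8  ->  a_3 = 4/3
  x^2: 12 a_4 + 6 a_2 + 2 a_0 = 0  ->  12 a_4 = -6 a_2 - 2 a_0 = 12  ->  a_4 = 1
  x^3: 20 a_5 + 8 a_3 + 2 a_1 = 0  ->  20 a_5 = -8 a_3 - 2 a_1 = -20/3  ->  a_5 = -1/3
  x^4: 30 a_6 + 10 a_4 + 2 a_2 = 0  ->  30 a_6 = -10 a_4 - 2 a_2 = -4  ->  a_6 = -2/15
Truncated series: y(x) = 3 - 2 x - 3 x^2 + (4/3) x^3 + x^4 - (1/3) x^5 - (2/15) x^6 + O(x^7).

a_0 = 3; a_1 = -2; a_2 = -3; a_3 = 4/3; a_4 = 1; a_5 = -1/3; a_6 = -2/15


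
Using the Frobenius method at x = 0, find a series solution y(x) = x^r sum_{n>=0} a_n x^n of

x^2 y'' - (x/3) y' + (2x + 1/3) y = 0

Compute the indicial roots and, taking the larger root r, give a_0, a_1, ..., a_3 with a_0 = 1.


Write in Frobenius form y'' + (p(x)/x) y' + (q(x)/x^2) y = 0:
  p(x) = -1/3,  q(x) = 2x + 1/3.
Indicial equation: r(r-1) + (-1/3) r + (1/3) = 0 -> roots r_1 = 1, r_2 = 1/3.
Take r = r_1 = 1. Let y(x) = x^r sum_{n>=0} a_n x^n with a_0 = 1.
Substitute y = x^r sum a_n x^n and match x^{r+n}. The recurrence is
  D(n) a_n + 2 a_{n-1} = 0,  where D(n) = (r+n)(r+n-1) + (-1/3)(r+n) + (1/3).
  a_n = -2 / D(n) * a_{n-1}.
Since the indicial polynomial factors as (r - r_1)(r - r_2), D(n) = (r_1 + n - r_1)(r_1 + n - r_2) = n(n + 2/3).
Evaluating step by step (a_0 = 1):
  n = 1: D(1) = 1(1 + 2/3) = 5/3; numerator = -2(1) = -2; a_1 = (-2)/(5/3) = -6/5
  n = 2: D(2) = 2(2 + 2/3) = 16/3; numerator = -2(-6/5) = 12/5; a_2 = (12/5)/(16/3) = 9/20
  n = 3: D(3) = 3(3 + 2/3) = 11; numerator = -2(9/20) = -9/10; a_3 = (-9/10)/(11) = -9/110

r = 1; a_0 = 1; a_1 = -6/5; a_2 = 9/20; a_3 = -9/110


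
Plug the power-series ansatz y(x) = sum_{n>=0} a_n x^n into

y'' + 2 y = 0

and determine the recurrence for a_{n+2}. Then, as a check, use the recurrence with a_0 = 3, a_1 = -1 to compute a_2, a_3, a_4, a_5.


Substitute y = sum_n a_n x^n into y'' + (const) y = 0.
y''(x) = sum_{n>=0} (n+2)(n+1) a_{n+2} x^n.
The ODE becomes sum_n [(n+2)(n+1) a_{n+2} + 2 a_n] x^n = 0.
Setting each coefficient to zero gives the recurrence:
  (n+2)(n+1) a_{n+2} + 2 a_n = 0,
  a_{n+2} = -2 / ((n+1)(n+2)) a_n.

Check with a_0 = 3, a_1 = -1 (apply the recurrence for n = 0, 1, 2, 3): a_0 = 3, a_1 = -1, a_2 = -3, a_3 = 1/3, a_4 = 1/2, a_5 = -1/30.

a_{n+2} = -2/((n+1)(n+2)) * a_n; check: a_0 = 3, a_1 = -1, a_2 = -3, a_3 = 1/3, a_4 = 1/2, a_5 = -1/30


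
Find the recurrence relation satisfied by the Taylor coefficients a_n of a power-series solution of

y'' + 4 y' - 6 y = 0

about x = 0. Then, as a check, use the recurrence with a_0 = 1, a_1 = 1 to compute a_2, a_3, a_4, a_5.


Substitute y = sum_n a_n x^n.
y''(x) has coefficient (n+2)(n+1) a_{n+2} at x^n;
4 y'(x) has coefficient 4 (n+1) a_{n+1} at x^n;
-6 y(x) has coefficient -6 a_n at x^n.
Matching x^n: (n+2)(n+1) a_{n+2} + 4 (n+1) a_{n+1} - 6 a_n = 0.
Thus a_{n+2} = [-4 (n+1) a_{n+1} + 6 a_n] / ((n+1)(n+2)).

Check with a_0 = 1, a_1 = 1 (apply the recurrence for n = 0, 1, 2, 3): a_0 = 1, a_1 = 1, a_2 = 1, a_3 = -1/3, a_4 = 5/6, a_5 = -23/30.

a_(n+2) = [-4 (n+1) a_(n+1) + 6 a_n] / ((n+1)(n+2)); check: a_0 = 1, a_1 = 1, a_2 = 1, a_3 = -1/3, a_4 = 5/6, a_5 = -23/30


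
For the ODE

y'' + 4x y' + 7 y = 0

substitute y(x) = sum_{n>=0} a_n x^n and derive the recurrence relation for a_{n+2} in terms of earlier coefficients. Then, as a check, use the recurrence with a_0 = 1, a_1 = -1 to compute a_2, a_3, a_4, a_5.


Substitute y = sum_n a_n x^n.
y''(x) has coefficient (n+2)(n+1) a_{n+2} at x^n;
4 x y'(x) has coefficient 4 n a_n at x^n (shift);
7 y(x) has coefficient 7 a_n at x^n.
Matching x^n: (n+2)(n+1) a_{n+2} + (4n + 7) a_n = 0.
Thus a_{n+2} = (-4n - 7) / ((n+1)(n+2)) * a_n.

Check with a_0 = 1, a_1 = -1 (apply the recurrence for n = 0, 1, 2, 3): a_0 = 1, a_1 = -1, a_2 = -7/2, a_3 = 11/6, a_4 = 35/8, a_5 = -209/120.

a_(n+2) = (-4n - 7) / ((n+1)(n+2)) * a_n; check: a_0 = 1, a_1 = -1, a_2 = -7/2, a_3 = 11/6, a_4 = 35/8, a_5 = -209/120


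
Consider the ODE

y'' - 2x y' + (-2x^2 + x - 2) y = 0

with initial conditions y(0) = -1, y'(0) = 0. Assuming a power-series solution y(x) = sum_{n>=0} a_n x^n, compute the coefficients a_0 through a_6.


Ansatz: y(x) = sum_{n>=0} a_n x^n, so y'(x) = sum_{n>=1} n a_n x^(n-1) and y''(x) = sum_{n>=2} n(n-1) a_n x^(n-2).
Substitute into P(x) y'' + Q(x) y' + R(x) y = 0 with P(x) = 1, Q(x) = -2x, R(x) = -2x^2 + x - 2, and match powers of x.
Initial conditions: a_0 = -1, a_1 = 0.
Setting the coefficient of each power of x to zero and solving order by order (substituting the coefficients already found):
  x^0: 2 a_2 - 2 a_0 = 0  ->  2 a_2 = 2 a_0 = -2  ->  a_2 = -1
  x^1: 6 a_3 - 4 a_1 + a_0 = 0  ->  6 a_3 = 4 a_1 - a_0 = 1  ->  a_3 = 1/6
  x^2: 12 a_4 - 6 a_2 + a_1 - 2 a_0 = 0  ->  12 a_4 = 6 a_2 - a_1 + 2 a_0 = -8  ->  a_4 = -2/3
  x^3: 20 a_5 - 8 a_3 + a_2 - 2 a_1 = 0  ->  20 a_5 = 8 a_3 - a_2 + 2 a_1 = 7/3  ->  a_5 = 7/60
  x^4: 30 a_6 - 10 a_4 + a_3 - 2 a_2 = 0  ->  30 a_6 = 10 a_4 - a_3 + 2 a_2 = -53/6  ->  a_6 = -53/180
Truncated series: y(x) = -1 - x^2 + (1/6) x^3 - (2/3) x^4 + (7/60) x^5 - (53/180) x^6 + O(x^7).

a_0 = -1; a_1 = 0; a_2 = -1; a_3 = 1/6; a_4 = -2/3; a_5 = 7/60; a_6 = -53/180


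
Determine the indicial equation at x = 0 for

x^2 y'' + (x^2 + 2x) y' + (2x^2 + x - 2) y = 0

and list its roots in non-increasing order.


Divide by x^2 to reach normal form y'' + P_1(x) y' + P_2(x) y = 0 with P_1(x) = 1 + 2/x and P_2(x) = 2 + 1/x - 2/x^2.
x = 0 is a singular point because the y'-coefficient 1 + 2/x has a pole at x = 0 and the y-coefficient 2 + 1/x - 2/x^2 has a pole at x = 0.
It is a regular singular point because x P_1(x) = p(x) = x + 2 and x^2 P_2(x) = q(x) = 2x^2 + x - 2 are polynomials, hence analytic at x = 0.
p(0) = 2,  q(0) = -2.
Indicial equation: r(r-1) + p(0) r + q(0) = 0, i.e. r^2 + (p(0) - 1) r + q(0) = 0, i.e. r^2 + 1 r - 2 = 0.
Discriminant: (1)^2 - 4(-2) = 9, so r = (-1 ± 3)/2.
Solving: r_1 = 1, r_2 = -2.

indicial: r^2 + 1 r - 2 = 0; roots r_1 = 1, r_2 = -2


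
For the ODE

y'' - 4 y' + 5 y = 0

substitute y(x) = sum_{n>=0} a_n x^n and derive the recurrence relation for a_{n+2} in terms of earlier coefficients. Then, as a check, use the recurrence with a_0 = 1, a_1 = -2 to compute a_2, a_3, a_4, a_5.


Substitute y = sum_n a_n x^n.
y''(x) has coefficient (n+2)(n+1) a_{n+2} at x^n;
-4 y'(x) has coefficient -4 (n+1) a_{n+1} at x^n;
5 y(x) has coefficient 5 a_n at x^n.
Matching x^n: (n+2)(n+1) a_{n+2} - 4 (n+1) a_{n+1} + 5 a_n = 0.
Thus a_{n+2} = [4 (n+1) a_{n+1} - 5 a_n] / ((n+1)(n+2)).

Check with a_0 = 1, a_1 = -2 (apply the recurrence for n = 0, 1, 2, 3): a_0 = 1, a_1 = -2, a_2 = -13/2, a_3 = -7, a_4 = -103/24, a_5 = -101/60.

a_(n+2) = [4 (n+1) a_(n+1) - 5 a_n] / ((n+1)(n+2)); check: a_0 = 1, a_1 = -2, a_2 = -13/2, a_3 = -7, a_4 = -103/24, a_5 = -101/60


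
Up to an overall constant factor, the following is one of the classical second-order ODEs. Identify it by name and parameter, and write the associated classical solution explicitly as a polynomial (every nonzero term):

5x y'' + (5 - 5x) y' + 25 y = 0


All three coefficients share the factor 5; dividing through by 5 gives  x y'' + (1 - x) y' + 5 y = 0.
This matches the Laguerre equation x y'' + (1 - x) y' + n y = 0 with n = 5; the polynomial solution is L_5(x).
With y = sum_k a_k x^k, matching x^k gives (k+1)k a_{k+1} + (k+1) a_{k+1} - k a_k + n a_k = 0, i.e. (k+1)^2 a_{k+1} = (k - n) a_k = (k - 5) a_k. The right side vanishes at k = 5, so the series terminates at degree 5.
Standard normalization L_n(0) = 1 gives a_0 = 1. Work upward with a_{k+1} = (k - 5) a_k / (k+1)^2:
  a_1 = (0 - 5)(1) / 1^2 = -5/1 = -5
  a_2 = (1 - 5)(-5) / 2^2 = 20/4 = 5
  a_3 = (2 - 5)(5) / 3^2 = -15/9 = -5/3
  a_4 = (3 - 5)(-5/3) / 4^2 = (10/3)/16 = 5/24
  a_5 = (4 - 5)(5/24) / 5^2 = (-5/24)/25 = -1/120
Hence L_5(x) = -x^5/120 + 5 x^4/24 - 5 x^3/3 + 5 x^2 - 5 x + 1.

L_5(x); series = -x^5/120 + 5 x^4/24 - 5 x^3/3 + 5 x^2 - 5 x + 1


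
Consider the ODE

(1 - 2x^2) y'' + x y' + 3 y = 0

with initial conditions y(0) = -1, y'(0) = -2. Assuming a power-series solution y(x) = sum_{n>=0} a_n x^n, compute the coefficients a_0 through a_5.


Ansatz: y(x) = sum_{n>=0} a_n x^n, so y'(x) = sum_{n>=1} n a_n x^(n-1) and y''(x) = sum_{n>=2} n(n-1) a_n x^(n-2).
Substitute into P(x) y'' + Q(x) y' + R(x) y = 0 with P(x) = 1 - 2x^2, Q(x) = x, R(x) = 3, and match powers of x.
Initial conditions: a_0 = -1, a_1 = -2.
Setting the coefficient of each power of x to zero and solving order by order (substituting the coefficients already found):
  x^0: 2 a_2 + 3 a_0 = 0  ->  2 a_2 = -3 a_0 = 3  ->  a_2 = 3/2
  x^1: 6 a_3 + 4 a_1 = 0  ->  6 a_3 = -4 a_1 = 8  ->  a_3 = 4/3
  x^2: 12 a_4 + a_2 = 0  ->  12 a_4 = -a_2 = -3/2  ->  a_4 = -1/8
  x^3: 20 a_5 - 6 a_3 = 0  ->  20 a_5 = 6 a_3 = 8  ->  a_5 = 2/5
Truncated series: y(x) = -1 - 2 x + (3/2) x^2 + (4/3) x^3 - (1/8) x^4 + (2/5) x^5 + O(x^6).

a_0 = -1; a_1 = -2; a_2 = 3/2; a_3 = 4/3; a_4 = -1/8; a_5 = 2/5


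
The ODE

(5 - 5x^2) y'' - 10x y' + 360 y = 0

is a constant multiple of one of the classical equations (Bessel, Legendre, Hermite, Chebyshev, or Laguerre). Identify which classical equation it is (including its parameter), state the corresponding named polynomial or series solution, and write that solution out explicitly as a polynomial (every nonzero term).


All three coefficients share the factor 5; dividing through by 5 gives  (1 - x^2) y'' - 2x y' + 72 y = 0.
This matches the Legendre equation (1 - x^2) y'' - 2x y' + n(n+1) y = 0 (note the -2x y' term) with n(n+1) = 72, so n = 8; the polynomial solution is P_8(x).
With y = sum_k a_k x^k, matching x^k gives (k+2)(k+1) a_{k+2} = [k(k+1) - n(n+1)] a_k = (k - 8)(k + 9) a_k. The right side vanishes at k = 8, so the series with the parity of 8 terminates at degree 8.
Standard normalization (P_n(1) = 1): leading coefficient (2n)!/(2^n (n!)^2) = 20922789888000/(256*1625702400) = 6435/128, so a_8 = 6435/128. Work downward with a_k = (k+1)(k+2) a_{k+2} / ((k - 8)(k + 9)):
  a_6 = (7)(8)(6435/128) / ((6 - 8)(6 + 9)) = (45045/16)/(-30) = -3003/32
  a_4 = (5)(6)(-3003/32) / ((4 - 8)(4 + 9)) = (-45045/16)/(-52) = 3465/64
  a_2 = (3)(4)(3465/64) / ((2 - 8)(2 + 9)) = (10395/16)/(-66) = -315/32
  a_0 = (1)(2)(-315/32) / ((0 - 8)(0 + 9)) = (-315/16)/(-72) = 35/128
Hence P_8(x) = 6435 x^8/128 - 3003 x^6/32 + 3465 x^4/64 - 315 x^2/32 + 35/128.

P_8(x); series = 6435 x^8/128 - 3003 x^6/32 + 3465 x^4/64 - 315 x^2/32 + 35/128


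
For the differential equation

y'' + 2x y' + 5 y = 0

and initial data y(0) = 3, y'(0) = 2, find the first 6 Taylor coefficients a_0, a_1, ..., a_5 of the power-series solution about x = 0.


Ansatz: y(x) = sum_{n>=0} a_n x^n, so y'(x) = sum_{n>=1} n a_n x^(n-1) and y''(x) = sum_{n>=2} n(n-1) a_n x^(n-2).
Substitute into P(x) y'' + Q(x) y' + R(x) y = 0 with P(x) = 1, Q(x) = 2x, R(x) = 5, and match powers of x.
Initial conditions: a_0 = 3, a_1 = 2.
Setting the coefficient of each power of x to zero and solving order by order (substituting the coefficients already found):
  x^0: 2 a_2 + 5 a_0 = 0  ->  2 a_2 = -5 a_0 = -15  ->  a_2 = -15/2
  x^1: 6 a_3 + 7 a_1 = 0  ->  6 a_3 = -7 a_1 = -14  ->  a_3 = -7/3
  x^2: 12 a_4 + 9 a_2 = 0  ->  12 a_4 = -9 a_2 = 135/2  ->  a_4 = 45/8
  x^3: 20 a_5 + 11 a_3 = 0  ->  20 a_5 = -11 a_3 = 77/3  ->  a_5 = 77/60
Truncated series: y(x) = 3 + 2 x - (15/2) x^2 - (7/3) x^3 + (45/8) x^4 + (77/60) x^5 + O(x^6).

a_0 = 3; a_1 = 2; a_2 = -15/2; a_3 = -7/3; a_4 = 45/8; a_5 = 77/60
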